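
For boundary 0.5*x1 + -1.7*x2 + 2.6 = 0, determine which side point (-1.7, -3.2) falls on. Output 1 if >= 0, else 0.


Compute 0.5 * -1.7 + -1.7 * -3.2 + 2.6
= -0.85 + 5.44 + 2.6
= 7.19
Since 7.19 >= 0, the point is on the positive side.

1


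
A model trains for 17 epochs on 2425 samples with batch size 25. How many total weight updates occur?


Iterations per epoch = 2425 / 25 = 97
Total updates = iterations_per_epoch * epochs
= 97 * 17
= 1649

1649


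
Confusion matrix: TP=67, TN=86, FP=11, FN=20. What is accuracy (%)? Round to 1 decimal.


Accuracy = (TP + TN) / (TP + TN + FP + FN) * 100
= (67 + 86) / (67 + 86 + 11 + 20)
= 153 / 184
= 0.8315
= 83.2%

83.2


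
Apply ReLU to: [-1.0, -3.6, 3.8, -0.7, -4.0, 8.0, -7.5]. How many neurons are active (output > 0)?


ReLU(x) = max(0, x) for each element:
ReLU(-1.0) = 0
ReLU(-3.6) = 0
ReLU(3.8) = 3.8
ReLU(-0.7) = 0
ReLU(-4.0) = 0
ReLU(8.0) = 8.0
ReLU(-7.5) = 0
Active neurons (>0): 2

2


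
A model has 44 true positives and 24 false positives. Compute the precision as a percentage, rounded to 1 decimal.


Precision = TP / (TP + FP) * 100
= 44 / (44 + 24)
= 44 / 68
= 0.6471
= 64.7%

64.7


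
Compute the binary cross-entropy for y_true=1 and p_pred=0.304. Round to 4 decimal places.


For y=1: Loss = -log(p)
= -log(0.304)
= -(-1.1907)
= 1.1907

1.1907


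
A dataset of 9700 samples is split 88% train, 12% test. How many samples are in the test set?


Train samples = 9700 * 88% = 8536
Test samples = 9700 - 8536
= 1164

1164


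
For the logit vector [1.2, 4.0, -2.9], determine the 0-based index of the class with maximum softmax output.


Softmax is a monotonic transformation, so it preserves the argmax.
We need to find the index of the maximum logit.
Index 0: 1.2
Index 1: 4.0
Index 2: -2.9
Maximum logit = 4.0 at index 1

1


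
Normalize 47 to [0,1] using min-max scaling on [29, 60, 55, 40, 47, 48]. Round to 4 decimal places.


Min = 29, Max = 60
Range = 60 - 29 = 31
Scaled = (x - min) / (max - min)
= (47 - 29) / 31
= 18 / 31
= 0.5806

0.5806


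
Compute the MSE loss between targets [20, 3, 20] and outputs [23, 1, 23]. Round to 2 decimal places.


Differences: [-3, 2, -3]
Squared errors: [9, 4, 9]
Sum of squared errors = 22
MSE = 22 / 3 = 7.33

7.33


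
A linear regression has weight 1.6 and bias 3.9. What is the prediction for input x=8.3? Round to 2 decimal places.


y = 1.6 * 8.3 + (3.9)
= 13.28 + (3.9)
= 17.18

17.18


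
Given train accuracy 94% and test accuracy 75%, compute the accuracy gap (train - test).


Gap = train_accuracy - test_accuracy
= 94 - 75
= 19%
This gap suggests the model is overfitting.

19


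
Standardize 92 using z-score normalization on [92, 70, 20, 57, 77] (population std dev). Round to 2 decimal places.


Mean = (92 + 70 + 20 + 57 + 77) / 5 = 63.2
Variance = sum((x_i - mean)^2) / n = 594.16
Std = sqrt(594.16) = 24.3754
Z = (x - mean) / std
= (92 - 63.2) / 24.3754
= 28.8 / 24.3754
= 1.18

1.18


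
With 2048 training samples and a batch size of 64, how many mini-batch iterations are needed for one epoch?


Iterations per epoch = dataset_size / batch_size
= 2048 / 64
= 32

32


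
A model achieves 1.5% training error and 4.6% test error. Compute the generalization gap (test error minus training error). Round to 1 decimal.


Generalization gap = test_error - train_error
= 4.6 - 1.5
= 3.1%
A moderate gap.

3.1


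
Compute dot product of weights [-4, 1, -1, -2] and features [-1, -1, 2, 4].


Element-wise products:
-4 * -1 = 4
1 * -1 = -1
-1 * 2 = -2
-2 * 4 = -8
Sum = 4 + -1 + -2 + -8
= -7

-7


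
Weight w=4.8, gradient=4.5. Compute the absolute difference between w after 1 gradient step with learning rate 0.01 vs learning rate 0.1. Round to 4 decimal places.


With lr=0.01: w_new = 4.8 - 0.01 * 4.5 = 4.755
With lr=0.1: w_new = 4.8 - 0.1 * 4.5 = 4.35
Absolute difference = |4.755 - 4.35|
= 0.4050

0.4050


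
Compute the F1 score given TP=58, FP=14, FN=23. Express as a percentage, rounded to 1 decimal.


Precision = TP / (TP + FP) = 58 / 72 = 0.8056
Recall = TP / (TP + FN) = 58 / 81 = 0.716
F1 = 2 * P * R / (P + R)
= 2 * 0.8056 * 0.716 / (0.8056 + 0.716)
= 1.1536 / 1.5216
= 0.7582
As percentage: 75.8%

75.8


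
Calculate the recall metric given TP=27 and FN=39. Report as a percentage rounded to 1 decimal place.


Recall = TP / (TP + FN) * 100
= 27 / (27 + 39)
= 27 / 66
= 0.4091
= 40.9%

40.9


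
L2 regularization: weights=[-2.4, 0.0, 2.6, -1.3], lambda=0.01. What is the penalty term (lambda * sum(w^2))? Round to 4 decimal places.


Squaring each weight:
(-2.4)^2 = 5.76
0.0^2 = 0.0
2.6^2 = 6.76
(-1.3)^2 = 1.69
Sum of squares = 14.21
Penalty = 0.01 * 14.21 = 0.1421

0.1421


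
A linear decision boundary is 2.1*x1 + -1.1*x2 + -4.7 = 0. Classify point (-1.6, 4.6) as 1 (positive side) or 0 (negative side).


Compute 2.1 * -1.6 + -1.1 * 4.6 + -4.7
= -3.36 + -5.06 + -4.7
= -13.12
Since -13.12 < 0, the point is on the negative side.

0


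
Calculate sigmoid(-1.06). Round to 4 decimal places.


sigmoid(z) = 1 / (1 + exp(-z))
exp(-(-1.06)) = exp(1.06) = 2.8864
1 + 2.8864 = 3.8864
1 / 3.8864 = 0.2573

0.2573


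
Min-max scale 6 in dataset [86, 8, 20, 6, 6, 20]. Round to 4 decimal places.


Min = 6, Max = 86
Range = 86 - 6 = 80
Scaled = (x - min) / (max - min)
= (6 - 6) / 80
= 0 / 80
= 0.0000

0.0000


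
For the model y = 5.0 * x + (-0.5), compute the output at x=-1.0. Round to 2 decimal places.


y = 5.0 * -1.0 + (-0.5)
= -5.0 + (-0.5)
= -5.50

-5.50


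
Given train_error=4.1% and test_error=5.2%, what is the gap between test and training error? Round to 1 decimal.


Generalization gap = test_error - train_error
= 5.2 - 4.1
= 1.1%
A small gap suggests good generalization.

1.1


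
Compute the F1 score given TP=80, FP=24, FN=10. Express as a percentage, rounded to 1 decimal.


Precision = TP / (TP + FP) = 80 / 104 = 0.7692
Recall = TP / (TP + FN) = 80 / 90 = 0.8889
F1 = 2 * P * R / (P + R)
= 2 * 0.7692 * 0.8889 / (0.7692 + 0.8889)
= 1.3675 / 1.6581
= 0.8247
As percentage: 82.5%

82.5


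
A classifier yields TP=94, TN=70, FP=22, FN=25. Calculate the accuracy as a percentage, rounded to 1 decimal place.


Accuracy = (TP + TN) / (TP + TN + FP + FN) * 100
= (94 + 70) / (94 + 70 + 22 + 25)
= 164 / 211
= 0.7773
= 77.7%

77.7


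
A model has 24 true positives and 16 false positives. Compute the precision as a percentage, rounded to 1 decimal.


Precision = TP / (TP + FP) * 100
= 24 / (24 + 16)
= 24 / 40
= 0.6
= 60.0%

60.0


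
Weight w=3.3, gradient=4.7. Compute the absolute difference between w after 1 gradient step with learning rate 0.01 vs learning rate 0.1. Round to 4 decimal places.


With lr=0.01: w_new = 3.3 - 0.01 * 4.7 = 3.253
With lr=0.1: w_new = 3.3 - 0.1 * 4.7 = 2.83
Absolute difference = |3.253 - 2.83|
= 0.4230

0.4230


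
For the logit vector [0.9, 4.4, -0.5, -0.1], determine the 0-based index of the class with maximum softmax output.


Softmax is a monotonic transformation, so it preserves the argmax.
We need to find the index of the maximum logit.
Index 0: 0.9
Index 1: 4.4
Index 2: -0.5
Index 3: -0.1
Maximum logit = 4.4 at index 1

1


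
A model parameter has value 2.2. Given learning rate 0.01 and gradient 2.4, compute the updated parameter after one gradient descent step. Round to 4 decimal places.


w_new = w_old - lr * gradient
= 2.2 - 0.01 * 2.4
= 2.2 - (0.024)
= 2.1760

2.1760


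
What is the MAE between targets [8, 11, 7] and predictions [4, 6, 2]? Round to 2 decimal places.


Absolute errors: [4, 5, 5]
Sum of absolute errors = 14
MAE = 14 / 3 = 4.67

4.67


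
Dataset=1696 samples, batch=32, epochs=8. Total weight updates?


Iterations per epoch = 1696 / 32 = 53
Total updates = iterations_per_epoch * epochs
= 53 * 8
= 424

424


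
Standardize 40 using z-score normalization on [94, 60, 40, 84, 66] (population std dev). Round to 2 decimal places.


Mean = (94 + 60 + 40 + 84 + 66) / 5 = 68.8
Variance = sum((x_i - mean)^2) / n = 356.16
Std = sqrt(356.16) = 18.8722
Z = (x - mean) / std
= (40 - 68.8) / 18.8722
= -28.8 / 18.8722
= -1.53

-1.53


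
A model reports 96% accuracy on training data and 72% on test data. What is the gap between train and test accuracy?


Gap = train_accuracy - test_accuracy
= 96 - 72
= 24%
This large gap strongly indicates overfitting.

24


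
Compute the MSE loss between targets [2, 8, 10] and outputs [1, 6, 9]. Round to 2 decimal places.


Differences: [1, 2, 1]
Squared errors: [1, 4, 1]
Sum of squared errors = 6
MSE = 6 / 3 = 2.00

2.00


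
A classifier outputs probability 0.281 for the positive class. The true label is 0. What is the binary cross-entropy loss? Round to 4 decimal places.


For y=0: Loss = -log(1-p)
= -log(1 - 0.281)
= -log(0.719)
= -(-0.3299)
= 0.3299

0.3299


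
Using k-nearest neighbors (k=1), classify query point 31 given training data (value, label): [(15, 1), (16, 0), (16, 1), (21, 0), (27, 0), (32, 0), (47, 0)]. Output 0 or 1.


Distances from query 31:
Point 32 (class 0): distance = 1
K=1 nearest neighbors: classes = [0]
Votes for class 1: 0 / 1
Majority vote => class 0

0


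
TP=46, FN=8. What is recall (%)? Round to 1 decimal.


Recall = TP / (TP + FN) * 100
= 46 / (46 + 8)
= 46 / 54
= 0.8519
= 85.2%

85.2


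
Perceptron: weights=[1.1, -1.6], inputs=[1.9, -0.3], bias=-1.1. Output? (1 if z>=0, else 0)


z = w . x + b
= 1.1*1.9 + -1.6*-0.3 + -1.1
= 2.09 + 0.48 + -1.1
= 2.57 + -1.1
= 1.47
Since z = 1.47 >= 0, output = 1

1


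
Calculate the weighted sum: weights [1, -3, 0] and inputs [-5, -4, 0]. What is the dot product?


Element-wise products:
1 * -5 = -5
-3 * -4 = 12
0 * 0 = 0
Sum = -5 + 12 + 0
= 7

7


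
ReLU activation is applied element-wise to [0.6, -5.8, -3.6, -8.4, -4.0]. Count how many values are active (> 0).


ReLU(x) = max(0, x) for each element:
ReLU(0.6) = 0.6
ReLU(-5.8) = 0
ReLU(-3.6) = 0
ReLU(-8.4) = 0
ReLU(-4.0) = 0
Active neurons (>0): 1

1


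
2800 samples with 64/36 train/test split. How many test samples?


Train samples = 2800 * 64% = 1792
Test samples = 2800 - 1792
= 1008

1008


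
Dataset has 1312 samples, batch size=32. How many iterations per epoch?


Iterations per epoch = dataset_size / batch_size
= 1312 / 32
= 41

41


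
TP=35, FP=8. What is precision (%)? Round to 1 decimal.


Precision = TP / (TP + FP) * 100
= 35 / (35 + 8)
= 35 / 43
= 0.814
= 81.4%

81.4


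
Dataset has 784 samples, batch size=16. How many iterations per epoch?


Iterations per epoch = dataset_size / batch_size
= 784 / 16
= 49

49


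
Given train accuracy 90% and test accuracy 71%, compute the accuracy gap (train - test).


Gap = train_accuracy - test_accuracy
= 90 - 71
= 19%
This gap suggests the model is overfitting.

19


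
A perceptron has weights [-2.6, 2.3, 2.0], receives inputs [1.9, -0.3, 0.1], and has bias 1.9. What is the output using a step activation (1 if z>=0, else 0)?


z = w . x + b
= -2.6*1.9 + 2.3*-0.3 + 2.0*0.1 + 1.9
= -4.94 + -0.69 + 0.2 + 1.9
= -5.43 + 1.9
= -3.53
Since z = -3.53 < 0, output = 0

0


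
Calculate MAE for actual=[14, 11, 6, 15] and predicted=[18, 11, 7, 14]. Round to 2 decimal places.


Absolute errors: [4, 0, 1, 1]
Sum of absolute errors = 6
MAE = 6 / 4 = 1.50

1.50


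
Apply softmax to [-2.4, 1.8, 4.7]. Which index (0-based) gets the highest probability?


Softmax is a monotonic transformation, so it preserves the argmax.
We need to find the index of the maximum logit.
Index 0: -2.4
Index 1: 1.8
Index 2: 4.7
Maximum logit = 4.7 at index 2

2


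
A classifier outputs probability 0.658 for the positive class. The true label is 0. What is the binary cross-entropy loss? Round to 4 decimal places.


For y=0: Loss = -log(1-p)
= -log(1 - 0.658)
= -log(0.342)
= -(-1.0729)
= 1.0729

1.0729


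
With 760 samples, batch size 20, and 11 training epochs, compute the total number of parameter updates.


Iterations per epoch = 760 / 20 = 38
Total updates = iterations_per_epoch * epochs
= 38 * 11
= 418

418


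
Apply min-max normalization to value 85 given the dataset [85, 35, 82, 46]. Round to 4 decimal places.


Min = 35, Max = 85
Range = 85 - 35 = 50
Scaled = (x - min) / (max - min)
= (85 - 35) / 50
= 50 / 50
= 1.0000

1.0000


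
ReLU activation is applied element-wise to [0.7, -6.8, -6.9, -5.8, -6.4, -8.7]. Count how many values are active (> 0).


ReLU(x) = max(0, x) for each element:
ReLU(0.7) = 0.7
ReLU(-6.8) = 0
ReLU(-6.9) = 0
ReLU(-5.8) = 0
ReLU(-6.4) = 0
ReLU(-8.7) = 0
Active neurons (>0): 1

1


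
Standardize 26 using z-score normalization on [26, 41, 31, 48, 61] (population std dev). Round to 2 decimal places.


Mean = (26 + 41 + 31 + 48 + 61) / 5 = 41.4
Variance = sum((x_i - mean)^2) / n = 154.64
Std = sqrt(154.64) = 12.4354
Z = (x - mean) / std
= (26 - 41.4) / 12.4354
= -15.4 / 12.4354
= -1.24

-1.24


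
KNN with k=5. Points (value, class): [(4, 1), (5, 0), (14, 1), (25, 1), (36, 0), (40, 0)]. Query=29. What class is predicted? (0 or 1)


Distances from query 29:
Point 25 (class 1): distance = 4
Point 36 (class 0): distance = 7
Point 40 (class 0): distance = 11
Point 14 (class 1): distance = 15
Point 5 (class 0): distance = 24
K=5 nearest neighbors: classes = [1, 0, 0, 1, 0]
Votes for class 1: 2 / 5
Majority vote => class 0

0


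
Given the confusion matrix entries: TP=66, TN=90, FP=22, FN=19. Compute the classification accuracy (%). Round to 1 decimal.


Accuracy = (TP + TN) / (TP + TN + FP + FN) * 100
= (66 + 90) / (66 + 90 + 22 + 19)
= 156 / 197
= 0.7919
= 79.2%

79.2


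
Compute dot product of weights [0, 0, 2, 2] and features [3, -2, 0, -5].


Element-wise products:
0 * 3 = 0
0 * -2 = 0
2 * 0 = 0
2 * -5 = -10
Sum = 0 + 0 + 0 + -10
= -10

-10


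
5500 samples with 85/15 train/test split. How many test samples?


Train samples = 5500 * 85% = 4675
Test samples = 5500 - 4675
= 825

825


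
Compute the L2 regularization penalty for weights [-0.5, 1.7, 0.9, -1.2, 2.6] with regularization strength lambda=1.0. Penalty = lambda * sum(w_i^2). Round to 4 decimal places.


Squaring each weight:
(-0.5)^2 = 0.25
1.7^2 = 2.89
0.9^2 = 0.81
(-1.2)^2 = 1.44
2.6^2 = 6.76
Sum of squares = 12.15
Penalty = 1.0 * 12.15 = 12.1500

12.1500


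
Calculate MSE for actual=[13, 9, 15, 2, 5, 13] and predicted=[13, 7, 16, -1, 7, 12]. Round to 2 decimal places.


Differences: [0, 2, -1, 3, -2, 1]
Squared errors: [0, 4, 1, 9, 4, 1]
Sum of squared errors = 19
MSE = 19 / 6 = 3.17

3.17


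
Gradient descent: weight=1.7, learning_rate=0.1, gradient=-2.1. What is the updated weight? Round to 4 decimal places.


w_new = w_old - lr * gradient
= 1.7 - 0.1 * -2.1
= 1.7 - (-0.21)
= 1.9100

1.9100


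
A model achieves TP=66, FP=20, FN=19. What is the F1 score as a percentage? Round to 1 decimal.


Precision = TP / (TP + FP) = 66 / 86 = 0.7674
Recall = TP / (TP + FN) = 66 / 85 = 0.7765
F1 = 2 * P * R / (P + R)
= 2 * 0.7674 * 0.7765 / (0.7674 + 0.7765)
= 1.1918 / 1.5439
= 0.7719
As percentage: 77.2%

77.2


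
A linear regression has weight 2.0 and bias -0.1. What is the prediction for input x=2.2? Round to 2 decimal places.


y = 2.0 * 2.2 + (-0.1)
= 4.4 + (-0.1)
= 4.30

4.30


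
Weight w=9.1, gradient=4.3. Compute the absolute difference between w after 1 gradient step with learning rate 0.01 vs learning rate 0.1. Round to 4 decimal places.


With lr=0.01: w_new = 9.1 - 0.01 * 4.3 = 9.057
With lr=0.1: w_new = 9.1 - 0.1 * 4.3 = 8.67
Absolute difference = |9.057 - 8.67|
= 0.3870

0.3870


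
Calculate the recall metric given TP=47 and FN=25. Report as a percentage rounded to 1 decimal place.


Recall = TP / (TP + FN) * 100
= 47 / (47 + 25)
= 47 / 72
= 0.6528
= 65.3%

65.3


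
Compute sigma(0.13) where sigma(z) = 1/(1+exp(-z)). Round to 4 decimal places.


sigmoid(z) = 1 / (1 + exp(-z))
exp(-(0.13)) = exp(-0.13) = 0.8781
1 + 0.8781 = 1.8781
1 / 1.8781 = 0.5325

0.5325


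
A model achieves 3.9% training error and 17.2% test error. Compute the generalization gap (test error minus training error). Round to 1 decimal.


Generalization gap = test_error - train_error
= 17.2 - 3.9
= 13.3%
A large gap suggests overfitting.

13.3


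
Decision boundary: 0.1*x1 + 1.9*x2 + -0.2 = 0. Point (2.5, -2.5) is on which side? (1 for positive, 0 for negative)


Compute 0.1 * 2.5 + 1.9 * -2.5 + -0.2
= 0.25 + -4.75 + -0.2
= -4.7
Since -4.7 < 0, the point is on the negative side.

0


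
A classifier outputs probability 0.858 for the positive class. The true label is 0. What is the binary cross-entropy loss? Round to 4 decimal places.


For y=0: Loss = -log(1-p)
= -log(1 - 0.858)
= -log(0.142)
= -(-1.9519)
= 1.9519

1.9519


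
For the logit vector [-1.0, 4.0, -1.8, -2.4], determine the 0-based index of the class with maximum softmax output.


Softmax is a monotonic transformation, so it preserves the argmax.
We need to find the index of the maximum logit.
Index 0: -1.0
Index 1: 4.0
Index 2: -1.8
Index 3: -2.4
Maximum logit = 4.0 at index 1

1


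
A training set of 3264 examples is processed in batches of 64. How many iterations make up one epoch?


Iterations per epoch = dataset_size / batch_size
= 3264 / 64
= 51

51


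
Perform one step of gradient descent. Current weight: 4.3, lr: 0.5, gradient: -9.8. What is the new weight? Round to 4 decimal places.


w_new = w_old - lr * gradient
= 4.3 - 0.5 * -9.8
= 4.3 - (-4.9)
= 9.2000

9.2000


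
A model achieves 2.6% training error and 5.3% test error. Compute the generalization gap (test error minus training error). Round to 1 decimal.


Generalization gap = test_error - train_error
= 5.3 - 2.6
= 2.7%
A moderate gap.

2.7


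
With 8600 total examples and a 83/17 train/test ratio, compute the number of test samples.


Train samples = 8600 * 83% = 7138
Test samples = 8600 - 7138
= 1462

1462


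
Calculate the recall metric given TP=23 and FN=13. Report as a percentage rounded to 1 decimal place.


Recall = TP / (TP + FN) * 100
= 23 / (23 + 13)
= 23 / 36
= 0.6389
= 63.9%

63.9


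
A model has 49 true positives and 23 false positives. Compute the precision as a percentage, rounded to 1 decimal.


Precision = TP / (TP + FP) * 100
= 49 / (49 + 23)
= 49 / 72
= 0.6806
= 68.1%

68.1


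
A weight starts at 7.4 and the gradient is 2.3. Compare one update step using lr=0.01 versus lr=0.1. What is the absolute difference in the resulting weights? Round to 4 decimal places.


With lr=0.01: w_new = 7.4 - 0.01 * 2.3 = 7.377
With lr=0.1: w_new = 7.4 - 0.1 * 2.3 = 7.17
Absolute difference = |7.377 - 7.17|
= 0.2070

0.2070


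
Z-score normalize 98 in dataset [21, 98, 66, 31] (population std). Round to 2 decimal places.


Mean = (21 + 98 + 66 + 31) / 4 = 54.0
Variance = sum((x_i - mean)^2) / n = 924.5
Std = sqrt(924.5) = 30.4056
Z = (x - mean) / std
= (98 - 54.0) / 30.4056
= 44.0 / 30.4056
= 1.45

1.45


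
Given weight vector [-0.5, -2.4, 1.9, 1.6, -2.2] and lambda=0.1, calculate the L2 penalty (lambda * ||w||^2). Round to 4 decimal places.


Squaring each weight:
(-0.5)^2 = 0.25
(-2.4)^2 = 5.76
1.9^2 = 3.61
1.6^2 = 2.56
(-2.2)^2 = 4.84
Sum of squares = 17.02
Penalty = 0.1 * 17.02 = 1.7020

1.7020


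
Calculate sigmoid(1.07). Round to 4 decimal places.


sigmoid(z) = 1 / (1 + exp(-z))
exp(-(1.07)) = exp(-1.07) = 0.343
1 + 0.343 = 1.343
1 / 1.343 = 0.7446

0.7446


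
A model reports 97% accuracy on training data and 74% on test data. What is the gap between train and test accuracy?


Gap = train_accuracy - test_accuracy
= 97 - 74
= 23%
This large gap strongly indicates overfitting.

23


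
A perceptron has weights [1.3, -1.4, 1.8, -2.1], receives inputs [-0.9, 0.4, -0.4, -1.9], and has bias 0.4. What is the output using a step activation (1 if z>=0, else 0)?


z = w . x + b
= 1.3*-0.9 + -1.4*0.4 + 1.8*-0.4 + -2.1*-1.9 + 0.4
= -1.17 + -0.56 + -0.72 + 3.99 + 0.4
= 1.54 + 0.4
= 1.94
Since z = 1.94 >= 0, output = 1

1


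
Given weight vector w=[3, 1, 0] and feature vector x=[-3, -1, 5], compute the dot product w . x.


Element-wise products:
3 * -3 = -9
1 * -1 = -1
0 * 5 = 0
Sum = -9 + -1 + 0
= -10

-10


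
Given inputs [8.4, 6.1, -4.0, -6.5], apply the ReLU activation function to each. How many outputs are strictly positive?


ReLU(x) = max(0, x) for each element:
ReLU(8.4) = 8.4
ReLU(6.1) = 6.1
ReLU(-4.0) = 0
ReLU(-6.5) = 0
Active neurons (>0): 2

2


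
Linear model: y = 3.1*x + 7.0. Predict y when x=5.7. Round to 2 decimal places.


y = 3.1 * 5.7 + (7.0)
= 17.67 + (7.0)
= 24.67

24.67


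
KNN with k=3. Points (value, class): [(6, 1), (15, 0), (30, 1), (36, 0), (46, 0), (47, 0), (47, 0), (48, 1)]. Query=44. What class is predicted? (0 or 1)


Distances from query 44:
Point 46 (class 0): distance = 2
Point 47 (class 0): distance = 3
Point 47 (class 0): distance = 3
K=3 nearest neighbors: classes = [0, 0, 0]
Votes for class 1: 0 / 3
Majority vote => class 0

0


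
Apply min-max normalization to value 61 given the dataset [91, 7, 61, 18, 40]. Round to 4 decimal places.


Min = 7, Max = 91
Range = 91 - 7 = 84
Scaled = (x - min) / (max - min)
= (61 - 7) / 84
= 54 / 84
= 0.6429

0.6429


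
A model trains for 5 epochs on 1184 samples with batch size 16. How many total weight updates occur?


Iterations per epoch = 1184 / 16 = 74
Total updates = iterations_per_epoch * epochs
= 74 * 5
= 370

370


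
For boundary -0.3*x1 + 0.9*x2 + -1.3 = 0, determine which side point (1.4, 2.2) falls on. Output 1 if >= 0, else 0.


Compute -0.3 * 1.4 + 0.9 * 2.2 + -1.3
= -0.42 + 1.98 + -1.3
= 0.26
Since 0.26 >= 0, the point is on the positive side.

1


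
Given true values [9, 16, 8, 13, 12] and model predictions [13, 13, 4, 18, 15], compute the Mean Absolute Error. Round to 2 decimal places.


Absolute errors: [4, 3, 4, 5, 3]
Sum of absolute errors = 19
MAE = 19 / 5 = 3.80

3.80


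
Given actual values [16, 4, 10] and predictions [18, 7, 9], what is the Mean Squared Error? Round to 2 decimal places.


Differences: [-2, -3, 1]
Squared errors: [4, 9, 1]
Sum of squared errors = 14
MSE = 14 / 3 = 4.67

4.67


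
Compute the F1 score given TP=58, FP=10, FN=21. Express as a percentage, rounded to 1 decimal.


Precision = TP / (TP + FP) = 58 / 68 = 0.8529
Recall = TP / (TP + FN) = 58 / 79 = 0.7342
F1 = 2 * P * R / (P + R)
= 2 * 0.8529 * 0.7342 / (0.8529 + 0.7342)
= 1.2524 / 1.5871
= 0.7891
As percentage: 78.9%

78.9


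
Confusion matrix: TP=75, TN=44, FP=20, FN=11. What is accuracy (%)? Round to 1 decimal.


Accuracy = (TP + TN) / (TP + TN + FP + FN) * 100
= (75 + 44) / (75 + 44 + 20 + 11)
= 119 / 150
= 0.7933
= 79.3%

79.3


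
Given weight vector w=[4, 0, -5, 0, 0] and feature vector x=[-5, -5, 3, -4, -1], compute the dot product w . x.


Element-wise products:
4 * -5 = -20
0 * -5 = 0
-5 * 3 = -15
0 * -4 = 0
0 * -1 = 0
Sum = -20 + 0 + -15 + 0 + 0
= -35

-35


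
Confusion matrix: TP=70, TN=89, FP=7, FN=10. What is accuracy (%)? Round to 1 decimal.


Accuracy = (TP + TN) / (TP + TN + FP + FN) * 100
= (70 + 89) / (70 + 89 + 7 + 10)
= 159 / 176
= 0.9034
= 90.3%

90.3


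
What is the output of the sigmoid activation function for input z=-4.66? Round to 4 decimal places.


sigmoid(z) = 1 / (1 + exp(-z))
exp(-(-4.66)) = exp(4.66) = 105.6361
1 + 105.6361 = 106.6361
1 / 106.6361 = 0.0094

0.0094


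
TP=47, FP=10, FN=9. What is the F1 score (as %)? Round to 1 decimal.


Precision = TP / (TP + FP) = 47 / 57 = 0.8246
Recall = TP / (TP + FN) = 47 / 56 = 0.8393
F1 = 2 * P * R / (P + R)
= 2 * 0.8246 * 0.8393 / (0.8246 + 0.8393)
= 1.3841 / 1.6638
= 0.8319
As percentage: 83.2%

83.2


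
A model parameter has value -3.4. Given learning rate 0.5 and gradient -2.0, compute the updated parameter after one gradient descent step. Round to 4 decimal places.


w_new = w_old - lr * gradient
= -3.4 - 0.5 * -2.0
= -3.4 - (-1.0)
= -2.4000

-2.4000


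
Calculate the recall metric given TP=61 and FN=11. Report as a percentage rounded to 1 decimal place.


Recall = TP / (TP + FN) * 100
= 61 / (61 + 11)
= 61 / 72
= 0.8472
= 84.7%

84.7


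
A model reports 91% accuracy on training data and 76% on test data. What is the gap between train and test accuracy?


Gap = train_accuracy - test_accuracy
= 91 - 76
= 15%
This gap suggests the model is overfitting.

15


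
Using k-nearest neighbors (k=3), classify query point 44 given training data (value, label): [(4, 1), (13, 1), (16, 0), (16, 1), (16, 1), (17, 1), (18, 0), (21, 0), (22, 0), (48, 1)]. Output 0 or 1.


Distances from query 44:
Point 48 (class 1): distance = 4
Point 22 (class 0): distance = 22
Point 21 (class 0): distance = 23
K=3 nearest neighbors: classes = [1, 0, 0]
Votes for class 1: 1 / 3
Majority vote => class 0

0


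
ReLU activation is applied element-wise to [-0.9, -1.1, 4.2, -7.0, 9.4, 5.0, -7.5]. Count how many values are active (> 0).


ReLU(x) = max(0, x) for each element:
ReLU(-0.9) = 0
ReLU(-1.1) = 0
ReLU(4.2) = 4.2
ReLU(-7.0) = 0
ReLU(9.4) = 9.4
ReLU(5.0) = 5.0
ReLU(-7.5) = 0
Active neurons (>0): 3

3


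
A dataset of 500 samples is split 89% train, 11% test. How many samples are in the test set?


Train samples = 500 * 89% = 445
Test samples = 500 - 445
= 55

55


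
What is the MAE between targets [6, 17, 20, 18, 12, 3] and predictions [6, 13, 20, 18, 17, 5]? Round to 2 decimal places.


Absolute errors: [0, 4, 0, 0, 5, 2]
Sum of absolute errors = 11
MAE = 11 / 6 = 1.83

1.83


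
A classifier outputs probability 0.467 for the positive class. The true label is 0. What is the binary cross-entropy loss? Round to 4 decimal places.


For y=0: Loss = -log(1-p)
= -log(1 - 0.467)
= -log(0.533)
= -(-0.6292)
= 0.6292

0.6292


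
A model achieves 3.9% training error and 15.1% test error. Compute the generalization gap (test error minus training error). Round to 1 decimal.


Generalization gap = test_error - train_error
= 15.1 - 3.9
= 11.2%
A large gap suggests overfitting.

11.2


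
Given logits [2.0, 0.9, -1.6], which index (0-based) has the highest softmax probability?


Softmax is a monotonic transformation, so it preserves the argmax.
We need to find the index of the maximum logit.
Index 0: 2.0
Index 1: 0.9
Index 2: -1.6
Maximum logit = 2.0 at index 0

0


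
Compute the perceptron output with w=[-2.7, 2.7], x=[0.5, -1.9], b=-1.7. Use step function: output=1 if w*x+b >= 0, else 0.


z = w . x + b
= -2.7*0.5 + 2.7*-1.9 + -1.7
= -1.35 + -5.13 + -1.7
= -6.48 + -1.7
= -8.18
Since z = -8.18 < 0, output = 0

0


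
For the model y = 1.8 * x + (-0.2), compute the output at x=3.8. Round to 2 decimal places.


y = 1.8 * 3.8 + (-0.2)
= 6.84 + (-0.2)
= 6.64

6.64


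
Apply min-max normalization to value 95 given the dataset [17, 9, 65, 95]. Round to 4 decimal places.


Min = 9, Max = 95
Range = 95 - 9 = 86
Scaled = (x - min) / (max - min)
= (95 - 9) / 86
= 86 / 86
= 1.0000

1.0000


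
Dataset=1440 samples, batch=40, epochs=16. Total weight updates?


Iterations per epoch = 1440 / 40 = 36
Total updates = iterations_per_epoch * epochs
= 36 * 16
= 576

576


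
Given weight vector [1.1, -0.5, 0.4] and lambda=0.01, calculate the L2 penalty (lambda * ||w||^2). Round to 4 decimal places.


Squaring each weight:
1.1^2 = 1.21
(-0.5)^2 = 0.25
0.4^2 = 0.16
Sum of squares = 1.62
Penalty = 0.01 * 1.62 = 0.0162

0.0162


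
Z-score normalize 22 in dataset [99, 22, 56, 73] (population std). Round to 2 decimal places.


Mean = (99 + 22 + 56 + 73) / 4 = 62.5
Variance = sum((x_i - mean)^2) / n = 781.25
Std = sqrt(781.25) = 27.9508
Z = (x - mean) / std
= (22 - 62.5) / 27.9508
= -40.5 / 27.9508
= -1.45

-1.45


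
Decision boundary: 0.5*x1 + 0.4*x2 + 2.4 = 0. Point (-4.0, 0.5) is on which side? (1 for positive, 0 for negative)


Compute 0.5 * -4.0 + 0.4 * 0.5 + 2.4
= -2.0 + 0.2 + 2.4
= 0.6
Since 0.6 >= 0, the point is on the positive side.

1


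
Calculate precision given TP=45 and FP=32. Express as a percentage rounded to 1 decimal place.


Precision = TP / (TP + FP) * 100
= 45 / (45 + 32)
= 45 / 77
= 0.5844
= 58.4%

58.4


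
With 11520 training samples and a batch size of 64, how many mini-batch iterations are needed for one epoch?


Iterations per epoch = dataset_size / batch_size
= 11520 / 64
= 180

180


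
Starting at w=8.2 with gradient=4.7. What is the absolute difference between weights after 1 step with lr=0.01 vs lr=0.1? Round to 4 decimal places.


With lr=0.01: w_new = 8.2 - 0.01 * 4.7 = 8.153
With lr=0.1: w_new = 8.2 - 0.1 * 4.7 = 7.73
Absolute difference = |8.153 - 7.73|
= 0.4230

0.4230


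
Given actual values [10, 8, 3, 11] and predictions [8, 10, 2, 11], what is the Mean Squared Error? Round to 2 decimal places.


Differences: [2, -2, 1, 0]
Squared errors: [4, 4, 1, 0]
Sum of squared errors = 9
MSE = 9 / 4 = 2.25

2.25


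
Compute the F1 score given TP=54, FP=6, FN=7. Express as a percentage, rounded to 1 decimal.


Precision = TP / (TP + FP) = 54 / 60 = 0.9
Recall = TP / (TP + FN) = 54 / 61 = 0.8852
F1 = 2 * P * R / (P + R)
= 2 * 0.9 * 0.8852 / (0.9 + 0.8852)
= 1.5934 / 1.7852
= 0.8926
As percentage: 89.3%

89.3


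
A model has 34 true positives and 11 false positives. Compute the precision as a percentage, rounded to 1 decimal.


Precision = TP / (TP + FP) * 100
= 34 / (34 + 11)
= 34 / 45
= 0.7556
= 75.6%

75.6


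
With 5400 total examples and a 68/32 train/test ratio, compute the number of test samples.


Train samples = 5400 * 68% = 3672
Test samples = 5400 - 3672
= 1728

1728


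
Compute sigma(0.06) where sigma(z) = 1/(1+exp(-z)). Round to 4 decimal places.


sigmoid(z) = 1 / (1 + exp(-z))
exp(-(0.06)) = exp(-0.06) = 0.9418
1 + 0.9418 = 1.9418
1 / 1.9418 = 0.5150

0.5150


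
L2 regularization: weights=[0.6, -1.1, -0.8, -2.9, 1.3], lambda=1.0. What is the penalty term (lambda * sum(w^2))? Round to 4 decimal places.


Squaring each weight:
0.6^2 = 0.36
(-1.1)^2 = 1.21
(-0.8)^2 = 0.64
(-2.9)^2 = 8.41
1.3^2 = 1.69
Sum of squares = 12.31
Penalty = 1.0 * 12.31 = 12.3100

12.3100


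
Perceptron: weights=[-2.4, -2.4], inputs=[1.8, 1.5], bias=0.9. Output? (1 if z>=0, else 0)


z = w . x + b
= -2.4*1.8 + -2.4*1.5 + 0.9
= -4.32 + -3.6 + 0.9
= -7.92 + 0.9
= -7.02
Since z = -7.02 < 0, output = 0

0


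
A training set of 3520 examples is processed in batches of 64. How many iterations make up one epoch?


Iterations per epoch = dataset_size / batch_size
= 3520 / 64
= 55

55


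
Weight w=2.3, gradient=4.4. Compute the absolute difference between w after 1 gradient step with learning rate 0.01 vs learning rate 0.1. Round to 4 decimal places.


With lr=0.01: w_new = 2.3 - 0.01 * 4.4 = 2.256
With lr=0.1: w_new = 2.3 - 0.1 * 4.4 = 1.86
Absolute difference = |2.256 - 1.86|
= 0.3960

0.3960


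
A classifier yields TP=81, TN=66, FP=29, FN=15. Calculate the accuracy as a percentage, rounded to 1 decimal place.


Accuracy = (TP + TN) / (TP + TN + FP + FN) * 100
= (81 + 66) / (81 + 66 + 29 + 15)
= 147 / 191
= 0.7696
= 77.0%

77.0


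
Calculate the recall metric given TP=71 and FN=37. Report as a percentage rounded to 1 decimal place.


Recall = TP / (TP + FN) * 100
= 71 / (71 + 37)
= 71 / 108
= 0.6574
= 65.7%

65.7


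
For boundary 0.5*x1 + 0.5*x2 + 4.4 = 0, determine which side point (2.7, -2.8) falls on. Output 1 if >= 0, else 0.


Compute 0.5 * 2.7 + 0.5 * -2.8 + 4.4
= 1.35 + -1.4 + 4.4
= 4.35
Since 4.35 >= 0, the point is on the positive side.

1


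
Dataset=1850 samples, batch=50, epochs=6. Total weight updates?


Iterations per epoch = 1850 / 50 = 37
Total updates = iterations_per_epoch * epochs
= 37 * 6
= 222

222


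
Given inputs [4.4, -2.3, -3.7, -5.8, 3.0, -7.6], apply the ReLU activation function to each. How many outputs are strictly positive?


ReLU(x) = max(0, x) for each element:
ReLU(4.4) = 4.4
ReLU(-2.3) = 0
ReLU(-3.7) = 0
ReLU(-5.8) = 0
ReLU(3.0) = 3.0
ReLU(-7.6) = 0
Active neurons (>0): 2

2


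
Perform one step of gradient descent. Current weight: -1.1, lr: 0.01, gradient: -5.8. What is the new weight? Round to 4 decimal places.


w_new = w_old - lr * gradient
= -1.1 - 0.01 * -5.8
= -1.1 - (-0.058)
= -1.0420

-1.0420


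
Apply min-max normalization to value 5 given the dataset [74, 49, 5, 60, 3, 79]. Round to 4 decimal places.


Min = 3, Max = 79
Range = 79 - 3 = 76
Scaled = (x - min) / (max - min)
= (5 - 3) / 76
= 2 / 76
= 0.0263

0.0263


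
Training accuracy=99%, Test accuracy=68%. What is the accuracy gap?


Gap = train_accuracy - test_accuracy
= 99 - 68
= 31%
This large gap strongly indicates overfitting.

31


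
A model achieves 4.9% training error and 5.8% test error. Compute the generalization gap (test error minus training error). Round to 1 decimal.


Generalization gap = test_error - train_error
= 5.8 - 4.9
= 0.9%
A small gap suggests good generalization.

0.9


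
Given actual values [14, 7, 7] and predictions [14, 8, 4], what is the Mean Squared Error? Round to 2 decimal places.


Differences: [0, -1, 3]
Squared errors: [0, 1, 9]
Sum of squared errors = 10
MSE = 10 / 3 = 3.33

3.33


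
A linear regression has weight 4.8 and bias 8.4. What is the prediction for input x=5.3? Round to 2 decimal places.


y = 4.8 * 5.3 + (8.4)
= 25.44 + (8.4)
= 33.84

33.84


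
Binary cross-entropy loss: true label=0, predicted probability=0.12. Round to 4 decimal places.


For y=0: Loss = -log(1-p)
= -log(1 - 0.12)
= -log(0.88)
= -(-0.1278)
= 0.1278

0.1278


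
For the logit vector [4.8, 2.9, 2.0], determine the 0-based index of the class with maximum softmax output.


Softmax is a monotonic transformation, so it preserves the argmax.
We need to find the index of the maximum logit.
Index 0: 4.8
Index 1: 2.9
Index 2: 2.0
Maximum logit = 4.8 at index 0

0


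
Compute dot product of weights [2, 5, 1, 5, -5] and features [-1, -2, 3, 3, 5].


Element-wise products:
2 * -1 = -2
5 * -2 = -10
1 * 3 = 3
5 * 3 = 15
-5 * 5 = -25
Sum = -2 + -10 + 3 + 15 + -25
= -19

-19


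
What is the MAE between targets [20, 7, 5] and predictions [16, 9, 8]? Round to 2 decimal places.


Absolute errors: [4, 2, 3]
Sum of absolute errors = 9
MAE = 9 / 3 = 3.00

3.00


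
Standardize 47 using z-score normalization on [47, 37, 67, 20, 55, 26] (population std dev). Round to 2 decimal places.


Mean = (47 + 37 + 67 + 20 + 55 + 26) / 6 = 42.0
Variance = sum((x_i - mean)^2) / n = 264.0
Std = sqrt(264.0) = 16.2481
Z = (x - mean) / std
= (47 - 42.0) / 16.2481
= 5.0 / 16.2481
= 0.31

0.31


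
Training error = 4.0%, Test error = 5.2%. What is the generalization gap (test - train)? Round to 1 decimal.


Generalization gap = test_error - train_error
= 5.2 - 4.0
= 1.2%
A small gap suggests good generalization.

1.2


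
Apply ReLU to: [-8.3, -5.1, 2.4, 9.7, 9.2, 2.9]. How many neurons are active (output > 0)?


ReLU(x) = max(0, x) for each element:
ReLU(-8.3) = 0
ReLU(-5.1) = 0
ReLU(2.4) = 2.4
ReLU(9.7) = 9.7
ReLU(9.2) = 9.2
ReLU(2.9) = 2.9
Active neurons (>0): 4

4


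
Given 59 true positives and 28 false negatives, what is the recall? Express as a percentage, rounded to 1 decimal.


Recall = TP / (TP + FN) * 100
= 59 / (59 + 28)
= 59 / 87
= 0.6782
= 67.8%

67.8


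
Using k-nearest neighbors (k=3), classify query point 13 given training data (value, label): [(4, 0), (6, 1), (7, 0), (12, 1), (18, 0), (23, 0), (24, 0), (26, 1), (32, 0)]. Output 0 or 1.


Distances from query 13:
Point 12 (class 1): distance = 1
Point 18 (class 0): distance = 5
Point 7 (class 0): distance = 6
K=3 nearest neighbors: classes = [1, 0, 0]
Votes for class 1: 1 / 3
Majority vote => class 0

0


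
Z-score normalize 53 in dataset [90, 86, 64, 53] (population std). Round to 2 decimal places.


Mean = (90 + 86 + 64 + 53) / 4 = 73.25
Variance = sum((x_i - mean)^2) / n = 234.6875
Std = sqrt(234.6875) = 15.3195
Z = (x - mean) / std
= (53 - 73.25) / 15.3195
= -20.25 / 15.3195
= -1.32

-1.32


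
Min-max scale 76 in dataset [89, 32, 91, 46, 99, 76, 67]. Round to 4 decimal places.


Min = 32, Max = 99
Range = 99 - 32 = 67
Scaled = (x - min) / (max - min)
= (76 - 32) / 67
= 44 / 67
= 0.6567

0.6567


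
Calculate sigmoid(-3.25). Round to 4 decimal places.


sigmoid(z) = 1 / (1 + exp(-z))
exp(-(-3.25)) = exp(3.25) = 25.7903
1 + 25.7903 = 26.7903
1 / 26.7903 = 0.0373

0.0373


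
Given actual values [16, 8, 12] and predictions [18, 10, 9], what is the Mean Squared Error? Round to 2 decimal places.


Differences: [-2, -2, 3]
Squared errors: [4, 4, 9]
Sum of squared errors = 17
MSE = 17 / 3 = 5.67

5.67


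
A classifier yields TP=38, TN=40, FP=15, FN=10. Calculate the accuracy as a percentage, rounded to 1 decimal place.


Accuracy = (TP + TN) / (TP + TN + FP + FN) * 100
= (38 + 40) / (38 + 40 + 15 + 10)
= 78 / 103
= 0.7573
= 75.7%

75.7


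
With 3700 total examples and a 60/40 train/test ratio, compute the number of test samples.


Train samples = 3700 * 60% = 2220
Test samples = 3700 - 2220
= 1480

1480


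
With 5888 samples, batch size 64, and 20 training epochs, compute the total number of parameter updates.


Iterations per epoch = 5888 / 64 = 92
Total updates = iterations_per_epoch * epochs
= 92 * 20
= 1840

1840


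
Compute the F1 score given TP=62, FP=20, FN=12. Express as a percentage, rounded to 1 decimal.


Precision = TP / (TP + FP) = 62 / 82 = 0.7561
Recall = TP / (TP + FN) = 62 / 74 = 0.8378
F1 = 2 * P * R / (P + R)
= 2 * 0.7561 * 0.8378 / (0.7561 + 0.8378)
= 1.267 / 1.5939
= 0.7949
As percentage: 79.5%

79.5


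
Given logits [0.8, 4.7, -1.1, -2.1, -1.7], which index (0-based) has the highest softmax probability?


Softmax is a monotonic transformation, so it preserves the argmax.
We need to find the index of the maximum logit.
Index 0: 0.8
Index 1: 4.7
Index 2: -1.1
Index 3: -2.1
Index 4: -1.7
Maximum logit = 4.7 at index 1

1


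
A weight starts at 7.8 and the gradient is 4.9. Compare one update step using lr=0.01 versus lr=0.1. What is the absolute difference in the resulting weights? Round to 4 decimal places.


With lr=0.01: w_new = 7.8 - 0.01 * 4.9 = 7.751
With lr=0.1: w_new = 7.8 - 0.1 * 4.9 = 7.31
Absolute difference = |7.751 - 7.31|
= 0.4410

0.4410


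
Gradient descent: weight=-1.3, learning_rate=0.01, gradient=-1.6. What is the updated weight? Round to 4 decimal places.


w_new = w_old - lr * gradient
= -1.3 - 0.01 * -1.6
= -1.3 - (-0.016)
= -1.2840

-1.2840


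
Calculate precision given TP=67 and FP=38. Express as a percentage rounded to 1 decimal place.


Precision = TP / (TP + FP) * 100
= 67 / (67 + 38)
= 67 / 105
= 0.6381
= 63.8%

63.8


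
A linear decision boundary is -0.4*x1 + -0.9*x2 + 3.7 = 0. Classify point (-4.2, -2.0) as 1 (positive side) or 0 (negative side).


Compute -0.4 * -4.2 + -0.9 * -2.0 + 3.7
= 1.68 + 1.8 + 3.7
= 7.18
Since 7.18 >= 0, the point is on the positive side.

1


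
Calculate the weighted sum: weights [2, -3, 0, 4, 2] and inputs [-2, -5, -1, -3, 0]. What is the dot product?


Element-wise products:
2 * -2 = -4
-3 * -5 = 15
0 * -1 = 0
4 * -3 = -12
2 * 0 = 0
Sum = -4 + 15 + 0 + -12 + 0
= -1

-1


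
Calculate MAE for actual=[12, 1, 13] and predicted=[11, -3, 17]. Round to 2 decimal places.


Absolute errors: [1, 4, 4]
Sum of absolute errors = 9
MAE = 9 / 3 = 3.00

3.00


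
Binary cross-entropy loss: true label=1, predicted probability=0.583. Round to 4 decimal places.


For y=1: Loss = -log(p)
= -log(0.583)
= -(-0.5396)
= 0.5396

0.5396


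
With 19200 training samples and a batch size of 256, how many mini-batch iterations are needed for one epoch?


Iterations per epoch = dataset_size / batch_size
= 19200 / 256
= 75

75
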